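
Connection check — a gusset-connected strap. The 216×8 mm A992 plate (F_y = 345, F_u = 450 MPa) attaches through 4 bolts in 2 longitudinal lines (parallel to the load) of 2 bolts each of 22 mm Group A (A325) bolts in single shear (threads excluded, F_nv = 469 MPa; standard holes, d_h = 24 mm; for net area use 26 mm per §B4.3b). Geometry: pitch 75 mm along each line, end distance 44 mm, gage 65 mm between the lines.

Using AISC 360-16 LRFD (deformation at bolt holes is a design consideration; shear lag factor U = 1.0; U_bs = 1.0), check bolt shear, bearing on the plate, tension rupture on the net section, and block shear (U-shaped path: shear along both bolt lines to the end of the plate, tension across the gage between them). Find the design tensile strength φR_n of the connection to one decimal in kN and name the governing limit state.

364.5 kN (block shear governs)

Bolt shear: A_b = π(22)²/4 = 380.13 mm². φR_n = 0.75 × 469 × 380.13 × 4 × 1 = 534.8 kN.
Bearing (8 mm plate, F_u = 450 MPa): end bolts L_c = 44 − 24/2 = 32, R_n = min(1.2×32×8×450, 2.4×22×8×450) = 138.24 kN/bolt; interior L_c = 75 − 24 = 51, R_n = 190.08 kN/bolt. φR_n = 0.75 × (2×138.24 + 2×190.08) = 492.5 kN.
Tension rupture (net): A_n = (216 − 2×26)×8 = 1312 mm² (U = 1.0, A_e = A_n). φR_n = 0.75 × 450 × 1312 = 442.8 kN.
Block shear: shear path 2×[44+1×75] = 2×119 mm, A_gv = 1904, A_nv = 2×(119 − 1.5×26)×8 = 1280 mm²; tension across gage: (65 − 1×26)×8 = 312 mm². R_n = min(0.6×450×1280, 0.6×345×1904) + 1.0×450×312 = min(345.6, 394.13) + 140.4 = 486 kN. φR_n = 0.75 × 486 = 364.5 kN.
Governing: min(534.8, 492.5, 442.8, 364.5) = 364.5 kN → block shear.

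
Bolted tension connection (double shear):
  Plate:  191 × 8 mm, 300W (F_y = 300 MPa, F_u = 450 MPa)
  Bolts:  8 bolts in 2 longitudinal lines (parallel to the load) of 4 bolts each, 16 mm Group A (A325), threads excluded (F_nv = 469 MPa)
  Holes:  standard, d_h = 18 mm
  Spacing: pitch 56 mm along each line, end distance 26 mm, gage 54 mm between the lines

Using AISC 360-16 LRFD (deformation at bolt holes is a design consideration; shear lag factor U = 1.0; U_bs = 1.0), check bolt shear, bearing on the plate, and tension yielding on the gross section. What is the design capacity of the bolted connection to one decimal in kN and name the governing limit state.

412.6 kN (gross-section yield governs)

Bolt shear: A_b = π(16)²/4 = 201.06 mm². φR_n = 0.75 × 469 × 201.06 × 8 × 2 = 1131.6 kN.
Bearing (8 mm plate, F_u = 450 MPa): end bolts L_c = 26 − 18/2 = 17, R_n = min(1.2×17×8×450, 2.4×16×8×450) = 73.44 kN/bolt; interior L_c = 56 − 18 = 38, R_n = 138.24 kN/bolt. φR_n = 0.75 × (2×73.44 + 6×138.24) = 732.2 kN.
Tension yield (gross): A_g = 191×8 = 1528 mm². φR_n = 0.90 × 300 × 1528 = 412.6 kN.
Governing: min(1131.6, 732.2, 412.6) = 412.6 kN → gross-section yield.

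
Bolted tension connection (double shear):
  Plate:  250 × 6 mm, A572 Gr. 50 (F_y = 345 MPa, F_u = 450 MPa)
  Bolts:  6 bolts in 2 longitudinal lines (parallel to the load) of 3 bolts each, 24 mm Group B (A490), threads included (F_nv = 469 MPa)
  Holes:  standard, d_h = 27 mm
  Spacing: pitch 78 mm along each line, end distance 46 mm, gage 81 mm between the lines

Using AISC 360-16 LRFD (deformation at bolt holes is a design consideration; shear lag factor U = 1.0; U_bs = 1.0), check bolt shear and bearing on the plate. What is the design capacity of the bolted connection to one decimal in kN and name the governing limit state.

Bolt shear: A_b = π(24)²/4 = 452.39 mm². φR_n = 0.75 × 469 × 452.39 × 6 × 2 = 1909.5 kN.
Bearing (6 mm plate, F_u = 450 MPa): end bolts L_c = 46 − 27/2 = 32.5, R_n = min(1.2×32.5×6×450, 2.4×24×6×450) = 105.3 kN/bolt; interior L_c = 78 − 27 = 51, R_n = 155.52 kN/bolt. φR_n = 0.75 × (2×105.3 + 4×155.52) = 624.5 kN.
Governing: min(1909.5, 624.5) = 624.5 kN → bearing.

624.5 kN (bearing governs)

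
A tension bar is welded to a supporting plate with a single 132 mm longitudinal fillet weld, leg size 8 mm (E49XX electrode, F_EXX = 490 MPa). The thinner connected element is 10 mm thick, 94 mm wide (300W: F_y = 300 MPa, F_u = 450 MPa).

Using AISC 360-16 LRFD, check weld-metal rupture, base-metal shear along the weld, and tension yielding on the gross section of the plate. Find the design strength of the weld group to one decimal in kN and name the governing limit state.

Weld metal: throat = 0.707×8 = 5.656 mm, L = 132 mm. φR_n = 0.75 × 0.6 × 490 × 5.656 × 132 = 164.6 kN.
Base metal shear (10 mm plate): yield φR_n = 1.0×0.6×300×10×132 = 237.6 kN; rupture φR_n = 0.75×0.6×450×10×132 = 267.3 kN; take 237.6 kN (yield).
Tension yield (gross): A_g = 94×10 = 940 mm². φR_n = 0.90 × 300 × 940 = 253.8 kN.
Governing: min(164.6, 237.6, 253.8) = 164.6 kN → weld metal.

164.6 kN (weld metal governs)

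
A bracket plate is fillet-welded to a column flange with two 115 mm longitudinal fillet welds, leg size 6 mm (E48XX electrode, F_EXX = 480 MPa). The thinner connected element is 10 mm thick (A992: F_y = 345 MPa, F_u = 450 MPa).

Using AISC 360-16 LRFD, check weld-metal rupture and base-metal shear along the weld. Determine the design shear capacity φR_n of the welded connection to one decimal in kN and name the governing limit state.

Weld metal: throat = 0.707×6 = 4.242 mm, L = 2×115 = 230 mm. φR_n = 0.75 × 0.6 × 480 × 4.242 × 230 = 210.7 kN.
Base metal shear (10 mm plate): yield φR_n = 1.0×0.6×345×10×230 = 476.1 kN; rupture φR_n = 0.75×0.6×450×10×230 = 465.8 kN; take 465.8 kN (rupture).
Governing: min(210.7, 465.8) = 210.7 kN → weld metal.

210.7 kN (weld metal governs)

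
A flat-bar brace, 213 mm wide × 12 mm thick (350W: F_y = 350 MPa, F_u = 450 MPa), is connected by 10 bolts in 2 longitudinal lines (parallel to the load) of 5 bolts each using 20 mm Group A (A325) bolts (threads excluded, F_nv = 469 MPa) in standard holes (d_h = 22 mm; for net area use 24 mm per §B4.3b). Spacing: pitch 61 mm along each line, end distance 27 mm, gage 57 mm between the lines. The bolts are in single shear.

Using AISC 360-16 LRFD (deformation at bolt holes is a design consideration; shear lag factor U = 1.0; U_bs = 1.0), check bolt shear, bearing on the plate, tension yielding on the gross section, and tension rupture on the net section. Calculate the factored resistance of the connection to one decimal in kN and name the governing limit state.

668.3 kN (net-section rupture governs)

Bolt shear: A_b = π(20)²/4 = 314.16 mm². φR_n = 0.75 × 469 × 314.16 × 10 × 1 = 1105.1 kN.
Bearing (12 mm plate, F_u = 450 MPa): end bolts L_c = 27 − 22/2 = 16, R_n = min(1.2×16×12×450, 2.4×20×12×450) = 103.68 kN/bolt; interior L_c = 61 − 22 = 39, R_n = 252.72 kN/bolt. φR_n = 0.75 × (2×103.68 + 8×252.72) = 1671.8 kN.
Tension yield (gross): A_g = 213×12 = 2556 mm². φR_n = 0.90 × 350 × 2556 = 805.1 kN.
Tension rupture (net): A_n = (213 − 2×24)×12 = 1980 mm² (U = 1.0, A_e = A_n). φR_n = 0.75 × 450 × 1980 = 668.3 kN.
Governing: min(1105.1, 1671.8, 805.1, 668.3) = 668.3 kN → net-section rupture.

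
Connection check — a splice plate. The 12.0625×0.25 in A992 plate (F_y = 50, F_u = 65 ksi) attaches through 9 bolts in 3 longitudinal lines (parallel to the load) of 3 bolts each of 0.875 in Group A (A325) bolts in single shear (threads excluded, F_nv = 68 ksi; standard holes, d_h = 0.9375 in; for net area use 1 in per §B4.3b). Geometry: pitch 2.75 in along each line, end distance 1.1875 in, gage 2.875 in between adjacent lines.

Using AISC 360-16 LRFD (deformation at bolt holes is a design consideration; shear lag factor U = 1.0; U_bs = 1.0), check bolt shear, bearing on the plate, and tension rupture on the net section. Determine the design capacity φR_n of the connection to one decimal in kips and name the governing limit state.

Bolt shear: A_b = π(0.875)²/4 = 0.60132 in². φR_n = 0.75 × 68 × 0.60132 × 9 × 1 = 276.0 kips.
Bearing (0.25 in plate, F_u = 65 ksi): end bolts L_c = 1.1875 − 0.9375/2 = 0.71875, R_n = min(1.2×0.71875×0.25×65, 2.4×0.875×0.25×65) = 14.016 kips/bolt; interior L_c = 2.75 − 0.9375 = 1.8125, R_n = 34.125 kips/bolt. φR_n = 0.75 × (3×14.016 + 6×34.125) = 185.1 kips.
Tension rupture (net): A_n = (12.0625 − 3×1)×0.25 = 2.2656 in² (U = 1.0, A_e = A_n). φR_n = 0.75 × 65 × 2.2656 = 110.4 kips.
Governing: min(276.0, 185.1, 110.4) = 110.4 kips → net-section rupture.

110.4 kips (net-section rupture governs)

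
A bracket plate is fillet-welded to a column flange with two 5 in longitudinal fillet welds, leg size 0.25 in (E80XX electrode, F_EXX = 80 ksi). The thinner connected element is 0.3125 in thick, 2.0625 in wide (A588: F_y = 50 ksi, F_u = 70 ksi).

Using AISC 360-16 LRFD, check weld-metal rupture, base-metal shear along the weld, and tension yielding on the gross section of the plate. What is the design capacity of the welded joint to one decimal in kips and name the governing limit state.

Weld metal: throat = 0.707×0.25 = 0.17675 in, L = 2×5 = 10 in. φR_n = 0.75 × 0.6 × 80 × 0.17675 × 10 = 63.6 kips.
Base metal shear (0.3125 in plate): yield φR_n = 1.0×0.6×50×0.3125×10 = 93.8 kips; rupture φR_n = 0.75×0.6×70×0.3125×10 = 98.4 kips; take 93.8 kips (yield).
Tension yield (gross): A_g = 2.0625×0.3125 = 0.64453 in². φR_n = 0.90 × 50 × 0.64453 = 29.0 kips.
Governing: min(63.6, 93.8, 29.0) = 29.0 kips → gross-section yield.

29.0 kips (gross-section yield governs)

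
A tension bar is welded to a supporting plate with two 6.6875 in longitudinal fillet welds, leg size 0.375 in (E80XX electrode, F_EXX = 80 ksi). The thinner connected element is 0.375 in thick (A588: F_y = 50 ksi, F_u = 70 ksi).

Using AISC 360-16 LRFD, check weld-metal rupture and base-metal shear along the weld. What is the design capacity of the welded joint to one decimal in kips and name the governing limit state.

127.7 kips (weld metal governs)

Weld metal: throat = 0.707×0.375 = 0.26513 in, L = 2×6.6875 = 13.375 in. φR_n = 0.75 × 0.6 × 80 × 0.26513 × 13.375 = 127.7 kips.
Base metal shear (0.375 in plate): yield φR_n = 1.0×0.6×50×0.375×13.375 = 150.5 kips; rupture φR_n = 0.75×0.6×70×0.375×13.375 = 158.0 kips; take 150.5 kips (yield).
Governing: min(127.7, 150.5) = 127.7 kips → weld metal.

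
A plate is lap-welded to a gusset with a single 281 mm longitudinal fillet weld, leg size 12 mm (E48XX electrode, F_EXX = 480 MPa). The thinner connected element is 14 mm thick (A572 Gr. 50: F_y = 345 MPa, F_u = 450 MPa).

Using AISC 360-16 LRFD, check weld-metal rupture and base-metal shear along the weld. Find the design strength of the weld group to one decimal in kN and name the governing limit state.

514.9 kN (weld metal governs)

Weld metal: throat = 0.707×12 = 8.484 mm, L = 281 mm. φR_n = 0.75 × 0.6 × 480 × 8.484 × 281 = 514.9 kN.
Base metal shear (14 mm plate): yield φR_n = 1.0×0.6×345×14×281 = 814.3 kN; rupture φR_n = 0.75×0.6×450×14×281 = 796.6 kN; take 796.6 kN (rupture).
Governing: min(514.9, 796.6) = 514.9 kN → weld metal.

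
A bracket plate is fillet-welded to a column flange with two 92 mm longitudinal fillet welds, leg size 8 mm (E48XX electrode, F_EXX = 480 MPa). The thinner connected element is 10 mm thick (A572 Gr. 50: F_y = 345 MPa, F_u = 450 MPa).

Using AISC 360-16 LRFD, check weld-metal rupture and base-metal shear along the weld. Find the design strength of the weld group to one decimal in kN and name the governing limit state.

224.8 kN (weld metal governs)

Weld metal: throat = 0.707×8 = 5.656 mm, L = 2×92 = 184 mm. φR_n = 0.75 × 0.6 × 480 × 5.656 × 184 = 224.8 kN.
Base metal shear (10 mm plate): yield φR_n = 1.0×0.6×345×10×184 = 380.9 kN; rupture φR_n = 0.75×0.6×450×10×184 = 372.6 kN; take 372.6 kN (rupture).
Governing: min(224.8, 372.6) = 224.8 kN → weld metal.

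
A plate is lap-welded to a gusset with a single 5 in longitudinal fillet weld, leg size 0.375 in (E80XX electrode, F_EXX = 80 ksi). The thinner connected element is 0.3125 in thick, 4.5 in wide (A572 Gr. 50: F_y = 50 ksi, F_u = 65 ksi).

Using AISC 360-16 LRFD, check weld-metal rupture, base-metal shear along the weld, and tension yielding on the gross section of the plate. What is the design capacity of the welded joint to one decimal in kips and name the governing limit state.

45.7 kips (base-metal shear governs)

Weld metal: throat = 0.707×0.375 = 0.26513 in, L = 5 in. φR_n = 0.75 × 0.6 × 80 × 0.26513 × 5 = 47.7 kips.
Base metal shear (0.3125 in plate): yield φR_n = 1.0×0.6×50×0.3125×5 = 46.9 kips; rupture φR_n = 0.75×0.6×65×0.3125×5 = 45.7 kips; take 45.7 kips (rupture).
Tension yield (gross): A_g = 4.5×0.3125 = 1.4063 in². φR_n = 0.90 × 50 × 1.4063 = 63.3 kips.
Governing: min(47.7, 45.7, 63.3) = 45.7 kips → base-metal shear.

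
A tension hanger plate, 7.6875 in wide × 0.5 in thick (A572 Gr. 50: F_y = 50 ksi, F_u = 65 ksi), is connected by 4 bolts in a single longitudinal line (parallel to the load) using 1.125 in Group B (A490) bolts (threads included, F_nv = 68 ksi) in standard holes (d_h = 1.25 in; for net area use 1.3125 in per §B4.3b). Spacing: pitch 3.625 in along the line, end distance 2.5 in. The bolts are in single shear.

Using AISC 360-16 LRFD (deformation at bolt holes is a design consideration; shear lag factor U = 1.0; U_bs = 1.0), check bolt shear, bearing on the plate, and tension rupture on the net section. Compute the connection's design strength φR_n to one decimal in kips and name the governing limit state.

Bolt shear: A_b = π(1.125)²/4 = 0.99402 in². φR_n = 0.75 × 68 × 0.99402 × 4 × 1 = 202.8 kips.
Bearing (0.5 in plate, F_u = 65 ksi): end bolts L_c = 2.5 − 1.25/2 = 1.875, R_n = min(1.2×1.875×0.5×65, 2.4×1.125×0.5×65) = 73.125 kips/bolt; interior L_c = 3.625 − 1.25 = 2.375, R_n = 87.75 kips/bolt. φR_n = 0.75 × (1×73.125 + 3×87.75) = 252.3 kips.
Tension rupture (net): A_n = (7.6875 − 1×1.3125)×0.5 = 3.1875 in² (U = 1.0, A_e = A_n). φR_n = 0.75 × 65 × 3.1875 = 155.4 kips.
Governing: min(202.8, 252.3, 155.4) = 155.4 kips → net-section rupture.

155.4 kips (net-section rupture governs)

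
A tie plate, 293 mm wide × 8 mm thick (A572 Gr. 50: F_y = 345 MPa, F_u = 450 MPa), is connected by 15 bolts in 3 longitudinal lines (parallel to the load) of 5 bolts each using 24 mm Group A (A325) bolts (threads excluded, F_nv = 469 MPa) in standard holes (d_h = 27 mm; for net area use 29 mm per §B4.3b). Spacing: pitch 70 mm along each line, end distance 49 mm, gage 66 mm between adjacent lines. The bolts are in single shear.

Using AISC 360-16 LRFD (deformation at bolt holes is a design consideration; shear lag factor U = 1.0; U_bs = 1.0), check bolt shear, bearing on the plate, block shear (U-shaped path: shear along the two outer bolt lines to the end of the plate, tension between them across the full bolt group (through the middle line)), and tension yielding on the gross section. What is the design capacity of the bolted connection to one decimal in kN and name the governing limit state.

Bolt shear: A_b = π(24)²/4 = 452.39 mm². φR_n = 0.75 × 469 × 452.39 × 15 × 1 = 2386.9 kN.
Bearing (8 mm plate, F_u = 450 MPa): end bolts L_c = 49 − 27/2 = 35.5, R_n = min(1.2×35.5×8×450, 2.4×24×8×450) = 153.36 kN/bolt; interior L_c = 70 − 27 = 43, R_n = 185.76 kN/bolt. φR_n = 0.75 × (3×153.36 + 12×185.76) = 2016.9 kN.
Block shear: shear path 2×[49+4×70] = 2×329 mm, A_gv = 5264, A_nv = 2×(329 − 4.5×29)×8 = 3176 mm²; tension across gage: (132 − 2×29)×8 = 592 mm². R_n = min(0.6×450×3176, 0.6×345×5264) + 1.0×450×592 = min(857.52, 1089.6) + 266.4 = 1123.9 kN. φR_n = 0.75 × 1123.9 = 842.9 kN.
Tension yield (gross): A_g = 293×8 = 2344 mm². φR_n = 0.90 × 345 × 2344 = 727.8 kN.
Governing: min(2386.9, 2016.9, 842.9, 727.8) = 727.8 kN → gross-section yield.

727.8 kN (gross-section yield governs)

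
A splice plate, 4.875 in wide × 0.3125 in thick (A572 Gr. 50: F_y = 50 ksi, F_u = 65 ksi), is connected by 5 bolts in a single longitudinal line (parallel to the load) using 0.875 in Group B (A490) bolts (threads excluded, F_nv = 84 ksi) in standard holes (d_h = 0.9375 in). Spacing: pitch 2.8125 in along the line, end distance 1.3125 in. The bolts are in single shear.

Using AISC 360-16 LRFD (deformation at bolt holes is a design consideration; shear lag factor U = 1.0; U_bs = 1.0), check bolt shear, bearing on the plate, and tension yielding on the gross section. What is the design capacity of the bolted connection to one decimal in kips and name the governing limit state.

68.6 kips (gross-section yield governs)

Bolt shear: A_b = π(0.875)²/4 = 0.60132 in². φR_n = 0.75 × 84 × 0.60132 × 5 × 1 = 189.4 kips.
Bearing (0.3125 in plate, F_u = 65 ksi): end bolts L_c = 1.3125 − 0.9375/2 = 0.84375, R_n = min(1.2×0.84375×0.3125×65, 2.4×0.875×0.3125×65) = 20.566 kips/bolt; interior L_c = 2.8125 − 0.9375 = 1.875, R_n = 42.656 kips/bolt. φR_n = 0.75 × (1×20.566 + 4×42.656) = 143.4 kips.
Tension yield (gross): A_g = 4.875×0.3125 = 1.5234 in². φR_n = 0.90 × 50 × 1.5234 = 68.6 kips.
Governing: min(189.4, 143.4, 68.6) = 68.6 kips → gross-section yield.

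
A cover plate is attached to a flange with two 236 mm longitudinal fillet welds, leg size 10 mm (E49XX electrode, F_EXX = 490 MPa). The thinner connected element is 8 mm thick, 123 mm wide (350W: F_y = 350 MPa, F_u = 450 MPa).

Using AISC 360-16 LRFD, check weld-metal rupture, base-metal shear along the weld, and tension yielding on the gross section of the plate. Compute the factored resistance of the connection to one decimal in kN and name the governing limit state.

Weld metal: throat = 0.707×10 = 7.07 mm, L = 2×236 = 472 mm. φR_n = 0.75 × 0.6 × 490 × 7.07 × 472 = 735.8 kN.
Base metal shear (8 mm plate): yield φR_n = 1.0×0.6×350×8×472 = 793.0 kN; rupture φR_n = 0.75×0.6×450×8×472 = 764.6 kN; take 764.6 kN (rupture).
Tension yield (gross): A_g = 123×8 = 984 mm². φR_n = 0.90 × 350 × 984 = 310.0 kN.
Governing: min(735.8, 764.6, 310.0) = 310.0 kN → gross-section yield.

310.0 kN (gross-section yield governs)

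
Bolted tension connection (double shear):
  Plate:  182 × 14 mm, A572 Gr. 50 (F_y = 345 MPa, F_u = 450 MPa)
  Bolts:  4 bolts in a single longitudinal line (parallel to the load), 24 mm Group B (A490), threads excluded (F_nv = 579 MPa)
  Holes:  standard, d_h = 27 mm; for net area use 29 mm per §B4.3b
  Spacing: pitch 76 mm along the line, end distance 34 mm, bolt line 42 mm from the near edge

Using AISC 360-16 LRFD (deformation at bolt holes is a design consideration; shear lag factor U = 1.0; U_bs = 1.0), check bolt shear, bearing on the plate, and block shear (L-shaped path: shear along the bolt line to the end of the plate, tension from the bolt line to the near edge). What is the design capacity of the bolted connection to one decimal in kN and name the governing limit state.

Bolt shear: A_b = π(24)²/4 = 452.39 mm². φR_n = 0.75 × 579 × 452.39 × 4 × 2 = 1571.6 kN.
Bearing (14 mm plate, F_u = 450 MPa): end bolts L_c = 34 − 27/2 = 20.5, R_n = min(1.2×20.5×14×450, 2.4×24×14×450) = 154.98 kN/bolt; interior L_c = 76 − 27 = 49, R_n = 362.88 kN/bolt. φR_n = 0.75 × (1×154.98 + 3×362.88) = 932.7 kN.
Block shear: shear path 1×[34+3×76] = 1×262 mm, A_gv = 3668, A_nv = 1×(262 − 3.5×29)×14 = 2247 mm²; tension to near edge: (42 − 0.5×29)×14 = 385 mm². R_n = min(0.6×450×2247, 0.6×345×3668) + 1.0×450×385 = min(606.69, 759.28) + 173.25 = 779.94 kN. φR_n = 0.75 × 779.94 = 585.0 kN.
Governing: min(1571.6, 932.7, 585.0) = 585.0 kN → block shear.

585.0 kN (block shear governs)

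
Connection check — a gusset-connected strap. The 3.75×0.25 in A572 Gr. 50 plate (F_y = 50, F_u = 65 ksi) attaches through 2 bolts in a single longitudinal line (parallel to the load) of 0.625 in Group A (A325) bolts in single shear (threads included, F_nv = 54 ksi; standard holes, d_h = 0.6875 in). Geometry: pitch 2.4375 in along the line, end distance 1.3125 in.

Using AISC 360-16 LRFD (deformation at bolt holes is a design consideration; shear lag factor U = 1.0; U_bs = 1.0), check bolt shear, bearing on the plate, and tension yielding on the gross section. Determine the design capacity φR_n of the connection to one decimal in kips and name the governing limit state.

24.9 kips (bolt shear governs)

Bolt shear: A_b = π(0.625)²/4 = 0.3068 in². φR_n = 0.75 × 54 × 0.3068 × 2 × 1 = 24.9 kips.
Bearing (0.25 in plate, F_u = 65 ksi): end bolts L_c = 1.3125 − 0.6875/2 = 0.96875, R_n = min(1.2×0.96875×0.25×65, 2.4×0.625×0.25×65) = 18.891 kips/bolt; interior L_c = 2.4375 − 0.6875 = 1.75, R_n = 24.375 kips/bolt. φR_n = 0.75 × (1×18.891 + 1×24.375) = 32.4 kips.
Tension yield (gross): A_g = 3.75×0.25 = 0.9375 in². φR_n = 0.90 × 50 × 0.9375 = 42.2 kips.
Governing: min(24.9, 32.4, 42.2) = 24.9 kips → bolt shear.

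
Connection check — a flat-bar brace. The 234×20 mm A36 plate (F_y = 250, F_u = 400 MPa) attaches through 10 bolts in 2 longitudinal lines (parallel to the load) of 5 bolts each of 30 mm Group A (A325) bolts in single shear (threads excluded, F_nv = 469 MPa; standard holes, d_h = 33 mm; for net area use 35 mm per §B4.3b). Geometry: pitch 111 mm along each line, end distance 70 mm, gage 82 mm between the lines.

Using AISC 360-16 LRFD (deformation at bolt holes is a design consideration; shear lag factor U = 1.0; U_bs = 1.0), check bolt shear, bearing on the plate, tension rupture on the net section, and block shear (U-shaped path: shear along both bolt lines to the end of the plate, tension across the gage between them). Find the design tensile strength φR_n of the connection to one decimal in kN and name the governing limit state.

Bolt shear: A_b = π(30)²/4 = 706.86 mm². φR_n = 0.75 × 469 × 706.86 × 10 × 1 = 2486.4 kN.
Bearing (20 mm plate, F_u = 400 MPa): end bolts L_c = 70 − 33/2 = 53.5, R_n = min(1.2×53.5×20×400, 2.4×30×20×400) = 513.6 kN/bolt; interior L_c = 111 − 33 = 78, R_n = 576 kN/bolt. φR_n = 0.75 × (2×513.6 + 8×576) = 4226.4 kN.
Tension rupture (net): A_n = (234 − 2×35)×20 = 3280 mm² (U = 1.0, A_e = A_n). φR_n = 0.75 × 400 × 3280 = 984.0 kN.
Block shear: shear path 2×[70+4×111] = 2×514 mm, A_gv = 20560, A_nv = 2×(514 − 4.5×35)×20 = 14260 mm²; tension across gage: (82 − 1×35)×20 = 940 mm². R_n = min(0.6×400×14260, 0.6×250×20560) + 1.0×400×940 = min(3422.4, 3084) + 376 = 3460 kN. φR_n = 0.75 × 3460 = 2595.0 kN.
Governing: min(2486.4, 4226.4, 984.0, 2595.0) = 984.0 kN → net-section rupture.

984.0 kN (net-section rupture governs)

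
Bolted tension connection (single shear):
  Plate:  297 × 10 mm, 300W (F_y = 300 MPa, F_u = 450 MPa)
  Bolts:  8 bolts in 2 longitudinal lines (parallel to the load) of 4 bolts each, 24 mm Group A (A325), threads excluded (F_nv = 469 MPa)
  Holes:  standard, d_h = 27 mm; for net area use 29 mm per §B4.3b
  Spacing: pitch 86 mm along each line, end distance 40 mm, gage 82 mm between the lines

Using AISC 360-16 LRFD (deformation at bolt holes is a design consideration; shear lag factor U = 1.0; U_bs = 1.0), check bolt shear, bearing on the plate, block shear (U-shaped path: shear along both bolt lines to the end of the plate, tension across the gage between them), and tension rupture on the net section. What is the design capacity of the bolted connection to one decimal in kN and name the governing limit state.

Bolt shear: A_b = π(24)²/4 = 452.39 mm². φR_n = 0.75 × 469 × 452.39 × 8 × 1 = 1273.0 kN.
Bearing (10 mm plate, F_u = 450 MPa): end bolts L_c = 40 − 27/2 = 26.5, R_n = min(1.2×26.5×10×450, 2.4×24×10×450) = 143.1 kN/bolt; interior L_c = 86 − 27 = 59, R_n = 259.2 kN/bolt. φR_n = 0.75 × (2×143.1 + 6×259.2) = 1381.1 kN.
Block shear: shear path 2×[40+3×86] = 2×298 mm, A_gv = 5960, A_nv = 2×(298 − 3.5×29)×10 = 3930 mm²; tension across gage: (82 − 1×29)×10 = 530 mm². R_n = min(0.6×450×3930, 0.6×300×5960) + 1.0×450×530 = min(1061.1, 1072.8) + 238.5 = 1299.6 kN. φR_n = 0.75 × 1299.6 = 974.7 kN.
Tension rupture (net): A_n = (297 − 2×29)×10 = 2390 mm² (U = 1.0, A_e = A_n). φR_n = 0.75 × 450 × 2390 = 806.6 kN.
Governing: min(1273.0, 1381.1, 974.7, 806.6) = 806.6 kN → net-section rupture.

806.6 kN (net-section rupture governs)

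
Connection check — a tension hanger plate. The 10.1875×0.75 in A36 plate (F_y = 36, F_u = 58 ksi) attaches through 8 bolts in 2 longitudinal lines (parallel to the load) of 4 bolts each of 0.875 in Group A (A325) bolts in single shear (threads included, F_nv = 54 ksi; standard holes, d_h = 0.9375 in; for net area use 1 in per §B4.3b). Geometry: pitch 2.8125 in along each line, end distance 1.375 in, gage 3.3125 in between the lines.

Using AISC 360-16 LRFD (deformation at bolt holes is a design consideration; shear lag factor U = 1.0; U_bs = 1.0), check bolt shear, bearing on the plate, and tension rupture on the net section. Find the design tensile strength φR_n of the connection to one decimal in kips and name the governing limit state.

Bolt shear: A_b = π(0.875)²/4 = 0.60132 in². φR_n = 0.75 × 54 × 0.60132 × 8 × 1 = 194.8 kips.
Bearing (0.75 in plate, F_u = 58 ksi): end bolts L_c = 1.375 − 0.9375/2 = 0.90625, R_n = min(1.2×0.90625×0.75×58, 2.4×0.875×0.75×58) = 47.306 kips/bolt; interior L_c = 2.8125 − 0.9375 = 1.875, R_n = 91.35 kips/bolt. φR_n = 0.75 × (2×47.306 + 6×91.35) = 482.0 kips.
Tension rupture (net): A_n = (10.1875 − 2×1)×0.75 = 6.1406 in² (U = 1.0, A_e = A_n). φR_n = 0.75 × 58 × 6.1406 = 267.1 kips.
Governing: min(194.8, 482.0, 267.1) = 194.8 kips → bolt shear.

194.8 kips (bolt shear governs)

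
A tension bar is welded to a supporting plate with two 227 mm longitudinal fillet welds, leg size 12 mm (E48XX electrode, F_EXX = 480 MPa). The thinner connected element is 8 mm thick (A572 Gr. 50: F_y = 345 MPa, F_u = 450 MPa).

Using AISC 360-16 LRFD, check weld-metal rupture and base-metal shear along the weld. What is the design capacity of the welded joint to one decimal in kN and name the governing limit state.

Weld metal: throat = 0.707×12 = 8.484 mm, L = 2×227 = 454 mm. φR_n = 0.75 × 0.6 × 480 × 8.484 × 454 = 832.0 kN.
Base metal shear (8 mm plate): yield φR_n = 1.0×0.6×345×8×454 = 751.8 kN; rupture φR_n = 0.75×0.6×450×8×454 = 735.5 kN; take 735.5 kN (rupture).
Governing: min(832.0, 735.5) = 735.5 kN → base-metal shear.

735.5 kN (base-metal shear governs)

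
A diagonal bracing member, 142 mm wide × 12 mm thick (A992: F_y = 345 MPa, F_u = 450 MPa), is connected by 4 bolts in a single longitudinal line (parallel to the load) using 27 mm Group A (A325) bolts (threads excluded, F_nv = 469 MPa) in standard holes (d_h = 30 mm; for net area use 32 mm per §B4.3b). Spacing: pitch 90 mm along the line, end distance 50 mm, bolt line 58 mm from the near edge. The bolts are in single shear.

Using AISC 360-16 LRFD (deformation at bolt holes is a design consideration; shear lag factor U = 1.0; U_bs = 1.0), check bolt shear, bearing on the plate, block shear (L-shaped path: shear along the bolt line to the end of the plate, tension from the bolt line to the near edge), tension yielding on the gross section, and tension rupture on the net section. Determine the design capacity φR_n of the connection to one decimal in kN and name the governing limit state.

Bolt shear: A_b = π(27)²/4 = 572.56 mm². φR_n = 0.75 × 469 × 572.56 × 4 × 1 = 805.6 kN.
Bearing (12 mm plate, F_u = 450 MPa): end bolts L_c = 50 − 30/2 = 35, R_n = min(1.2×35×12×450, 2.4×27×12×450) = 226.8 kN/bolt; interior L_c = 90 − 30 = 60, R_n = 349.92 kN/bolt. φR_n = 0.75 × (1×226.8 + 3×349.92) = 957.4 kN.
Block shear: shear path 1×[50+3×90] = 1×320 mm, A_gv = 3840, A_nv = 1×(320 − 3.5×32)×12 = 2496 mm²; tension to near edge: (58 − 0.5×32)×12 = 504 mm². R_n = min(0.6×450×2496, 0.6×345×3840) + 1.0×450×504 = min(673.92, 794.88) + 226.8 = 900.72 kN. φR_n = 0.75 × 900.72 = 675.5 kN.
Tension yield (gross): A_g = 142×12 = 1704 mm². φR_n = 0.90 × 345 × 1704 = 529.1 kN.
Tension rupture (net): A_n = (142 − 1×32)×12 = 1320 mm² (U = 1.0, A_e = A_n). φR_n = 0.75 × 450 × 1320 = 445.5 kN.
Governing: min(805.6, 957.4, 675.5, 529.1, 445.5) = 445.5 kN → net-section rupture.

445.5 kN (net-section rupture governs)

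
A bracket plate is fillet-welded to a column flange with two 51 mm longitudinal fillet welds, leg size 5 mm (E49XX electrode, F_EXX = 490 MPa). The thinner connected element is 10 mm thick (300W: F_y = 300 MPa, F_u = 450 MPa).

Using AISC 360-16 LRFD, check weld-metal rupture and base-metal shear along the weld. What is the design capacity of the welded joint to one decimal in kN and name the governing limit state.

79.5 kN (weld metal governs)

Weld metal: throat = 0.707×5 = 3.535 mm, L = 2×51 = 102 mm. φR_n = 0.75 × 0.6 × 490 × 3.535 × 102 = 79.5 kN.
Base metal shear (10 mm plate): yield φR_n = 1.0×0.6×300×10×102 = 183.6 kN; rupture φR_n = 0.75×0.6×450×10×102 = 206.6 kN; take 183.6 kN (yield).
Governing: min(79.5, 183.6) = 79.5 kN → weld metal.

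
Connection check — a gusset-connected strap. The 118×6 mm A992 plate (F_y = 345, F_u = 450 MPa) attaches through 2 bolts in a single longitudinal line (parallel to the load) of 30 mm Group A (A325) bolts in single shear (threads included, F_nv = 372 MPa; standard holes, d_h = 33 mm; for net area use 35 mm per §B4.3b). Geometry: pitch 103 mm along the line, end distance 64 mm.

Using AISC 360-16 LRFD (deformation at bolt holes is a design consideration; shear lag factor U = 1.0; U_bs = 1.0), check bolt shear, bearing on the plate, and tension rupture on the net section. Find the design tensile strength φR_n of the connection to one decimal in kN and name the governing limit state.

Bolt shear: A_b = π(30)²/4 = 706.86 mm². φR_n = 0.75 × 372 × 706.86 × 2 × 1 = 394.4 kN.
Bearing (6 mm plate, F_u = 450 MPa): end bolts L_c = 64 − 33/2 = 47.5, R_n = min(1.2×47.5×6×450, 2.4×30×6×450) = 153.9 kN/bolt; interior L_c = 103 − 33 = 70, R_n = 194.4 kN/bolt. φR_n = 0.75 × (1×153.9 + 1×194.4) = 261.2 kN.
Tension rupture (net): A_n = (118 − 1×35)×6 = 498 mm² (U = 1.0, A_e = A_n). φR_n = 0.75 × 450 × 498 = 168.1 kN.
Governing: min(394.4, 261.2, 168.1) = 168.1 kN → net-section rupture.

168.1 kN (net-section rupture governs)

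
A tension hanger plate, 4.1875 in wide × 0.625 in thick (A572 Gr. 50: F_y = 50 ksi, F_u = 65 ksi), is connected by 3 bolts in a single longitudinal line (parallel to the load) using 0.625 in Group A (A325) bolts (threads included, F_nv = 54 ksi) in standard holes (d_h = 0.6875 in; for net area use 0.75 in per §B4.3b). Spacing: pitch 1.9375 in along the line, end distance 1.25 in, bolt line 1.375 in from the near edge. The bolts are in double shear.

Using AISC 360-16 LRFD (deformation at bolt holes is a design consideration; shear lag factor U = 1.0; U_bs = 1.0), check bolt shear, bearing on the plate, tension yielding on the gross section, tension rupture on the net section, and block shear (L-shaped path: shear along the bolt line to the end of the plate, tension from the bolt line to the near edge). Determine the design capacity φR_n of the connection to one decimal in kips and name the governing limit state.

Bolt shear: A_b = π(0.625)²/4 = 0.3068 in². φR_n = 0.75 × 54 × 0.3068 × 3 × 2 = 74.6 kips.
Bearing (0.625 in plate, F_u = 65 ksi): end bolts L_c = 1.25 − 0.6875/2 = 0.90625, R_n = min(1.2×0.90625×0.625×65, 2.4×0.625×0.625×65) = 44.18 kips/bolt; interior L_c = 1.9375 − 0.6875 = 1.25, R_n = 60.938 kips/bolt. φR_n = 0.75 × (1×44.18 + 2×60.938) = 124.5 kips.
Tension yield (gross): A_g = 4.1875×0.625 = 2.6172 in². φR_n = 0.90 × 50 × 2.6172 = 117.8 kips.
Tension rupture (net): A_n = (4.1875 − 1×0.75)×0.625 = 2.1484 in² (U = 1.0, A_e = A_n). φR_n = 0.75 × 65 × 2.1484 = 104.7 kips.
Block shear: shear path 1×[1.25+2×1.9375] = 1×5.125 in, A_gv = 3.2031, A_nv = 1×(5.125 − 2.5×0.75)×0.625 = 2.0313 in²; tension to near edge: (1.375 − 0.5×0.75)×0.625 = 0.625 in². R_n = min(0.6×65×2.0313, 0.6×50×3.2031) + 1.0×65×0.625 = min(79.221, 96.093) + 40.625 = 119.85 kips. φR_n = 0.75 × 119.85 = 89.9 kips.
Governing: min(74.6, 124.5, 117.8, 104.7, 89.9) = 74.6 kips → bolt shear.

74.6 kips (bolt shear governs)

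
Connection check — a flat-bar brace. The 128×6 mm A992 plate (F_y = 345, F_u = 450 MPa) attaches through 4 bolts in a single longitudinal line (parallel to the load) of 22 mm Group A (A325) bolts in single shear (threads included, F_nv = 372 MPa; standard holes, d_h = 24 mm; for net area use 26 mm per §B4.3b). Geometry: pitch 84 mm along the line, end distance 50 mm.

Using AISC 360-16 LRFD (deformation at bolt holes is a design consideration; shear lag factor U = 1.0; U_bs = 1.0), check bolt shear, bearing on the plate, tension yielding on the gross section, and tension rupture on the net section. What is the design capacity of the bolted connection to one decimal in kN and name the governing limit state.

Bolt shear: A_b = π(22)²/4 = 380.13 mm². φR_n = 0.75 × 372 × 380.13 × 4 × 1 = 424.2 kN.
Bearing (6 mm plate, F_u = 450 MPa): end bolts L_c = 50 − 24/2 = 38, R_n = min(1.2×38×6×450, 2.4×22×6×450) = 123.12 kN/bolt; interior L_c = 84 − 24 = 60, R_n = 142.56 kN/bolt. φR_n = 0.75 × (1×123.12 + 3×142.56) = 413.1 kN.
Tension yield (gross): A_g = 128×6 = 768 mm². φR_n = 0.90 × 345 × 768 = 238.5 kN.
Tension rupture (net): A_n = (128 − 1×26)×6 = 612 mm² (U = 1.0, A_e = A_n). φR_n = 0.75 × 450 × 612 = 206.6 kN.
Governing: min(424.2, 413.1, 238.5, 206.6) = 206.6 kN → net-section rupture.

206.6 kN (net-section rupture governs)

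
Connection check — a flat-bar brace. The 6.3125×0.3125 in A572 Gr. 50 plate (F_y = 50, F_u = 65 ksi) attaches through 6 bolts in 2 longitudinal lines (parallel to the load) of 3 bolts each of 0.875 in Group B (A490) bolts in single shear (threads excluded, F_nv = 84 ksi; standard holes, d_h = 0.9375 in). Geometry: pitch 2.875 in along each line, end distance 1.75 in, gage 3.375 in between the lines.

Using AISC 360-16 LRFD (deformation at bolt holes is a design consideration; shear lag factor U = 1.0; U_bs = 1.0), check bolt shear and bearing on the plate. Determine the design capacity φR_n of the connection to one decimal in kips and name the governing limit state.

174.8 kips (bearing governs)

Bolt shear: A_b = π(0.875)²/4 = 0.60132 in². φR_n = 0.75 × 84 × 0.60132 × 6 × 1 = 227.3 kips.
Bearing (0.3125 in plate, F_u = 65 ksi): end bolts L_c = 1.75 − 0.9375/2 = 1.28125, R_n = min(1.2×1.28125×0.3125×65, 2.4×0.875×0.3125×65) = 31.23 kips/bolt; interior L_c = 2.875 − 0.9375 = 1.9375, R_n = 42.656 kips/bolt. φR_n = 0.75 × (2×31.23 + 4×42.656) = 174.8 kips.
Governing: min(227.3, 174.8) = 174.8 kips → bearing.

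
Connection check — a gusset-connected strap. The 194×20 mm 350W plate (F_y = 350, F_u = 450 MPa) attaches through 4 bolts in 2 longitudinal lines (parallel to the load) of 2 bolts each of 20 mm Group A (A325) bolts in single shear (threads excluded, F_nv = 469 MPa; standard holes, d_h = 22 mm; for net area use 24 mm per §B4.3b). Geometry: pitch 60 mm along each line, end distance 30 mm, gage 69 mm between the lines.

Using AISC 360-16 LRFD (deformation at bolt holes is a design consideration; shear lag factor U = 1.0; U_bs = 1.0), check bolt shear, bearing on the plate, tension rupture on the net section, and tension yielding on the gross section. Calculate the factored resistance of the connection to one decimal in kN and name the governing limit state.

Bolt shear: A_b = π(20)²/4 = 314.16 mm². φR_n = 0.75 × 469 × 314.16 × 4 × 1 = 442.0 kN.
Bearing (20 mm plate, F_u = 450 MPa): end bolts L_c = 30 − 22/2 = 19, R_n = min(1.2×19×20×450, 2.4×20×20×450) = 205.2 kN/bolt; interior L_c = 60 − 22 = 38, R_n = 410.4 kN/bolt. φR_n = 0.75 × (2×205.2 + 2×410.4) = 923.4 kN.
Tension rupture (net): A_n = (194 − 2×24)×20 = 2920 mm² (U = 1.0, A_e = A_n). φR_n = 0.75 × 450 × 2920 = 985.5 kN.
Tension yield (gross): A_g = 194×20 = 3880 mm². φR_n = 0.90 × 350 × 3880 = 1222.2 kN.
Governing: min(442.0, 923.4, 985.5, 1222.2) = 442.0 kN → bolt shear.

442.0 kN (bolt shear governs)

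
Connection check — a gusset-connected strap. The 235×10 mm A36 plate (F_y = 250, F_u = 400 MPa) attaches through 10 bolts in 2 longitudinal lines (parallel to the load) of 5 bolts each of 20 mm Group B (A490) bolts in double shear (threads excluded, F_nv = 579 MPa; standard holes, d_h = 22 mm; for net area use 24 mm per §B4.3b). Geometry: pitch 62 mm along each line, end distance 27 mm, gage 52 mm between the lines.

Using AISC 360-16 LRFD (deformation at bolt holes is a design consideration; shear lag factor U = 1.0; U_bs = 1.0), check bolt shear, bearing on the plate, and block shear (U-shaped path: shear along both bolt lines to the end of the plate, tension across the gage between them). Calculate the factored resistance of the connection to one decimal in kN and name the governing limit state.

685.2 kN (block shear governs)

Bolt shear: A_b = π(20)²/4 = 314.16 mm². φR_n = 0.75 × 579 × 314.16 × 10 × 2 = 2728.5 kN.
Bearing (10 mm plate, F_u = 400 MPa): end bolts L_c = 27 − 22/2 = 16, R_n = min(1.2×16×10×400, 2.4×20×10×400) = 76.8 kN/bolt; interior L_c = 62 − 22 = 40, R_n = 192 kN/bolt. φR_n = 0.75 × (2×76.8 + 8×192) = 1267.2 kN.
Block shear: shear path 2×[27+4×62] = 2×275 mm, A_gv = 5500, A_nv = 2×(275 − 4.5×24)×10 = 3340 mm²; tension across gage: (52 − 1×24)×10 = 280 mm². R_n = min(0.6×400×3340, 0.6×250×5500) + 1.0×400×280 = min(801.6, 825) + 112 = 913.6 kN. φR_n = 0.75 × 913.6 = 685.2 kN.
Governing: min(2728.5, 1267.2, 685.2) = 685.2 kN → block shear.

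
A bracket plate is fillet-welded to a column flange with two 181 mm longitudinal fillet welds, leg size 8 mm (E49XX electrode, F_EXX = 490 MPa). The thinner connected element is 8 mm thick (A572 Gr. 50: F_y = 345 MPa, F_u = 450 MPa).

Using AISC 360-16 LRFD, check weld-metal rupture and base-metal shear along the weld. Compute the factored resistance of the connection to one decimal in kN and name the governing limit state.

Weld metal: throat = 0.707×8 = 5.656 mm, L = 2×181 = 362 mm. φR_n = 0.75 × 0.6 × 490 × 5.656 × 362 = 451.5 kN.
Base metal shear (8 mm plate): yield φR_n = 1.0×0.6×345×8×362 = 599.5 kN; rupture φR_n = 0.75×0.6×450×8×362 = 586.4 kN; take 586.4 kN (rupture).
Governing: min(451.5, 586.4) = 451.5 kN → weld metal.

451.5 kN (weld metal governs)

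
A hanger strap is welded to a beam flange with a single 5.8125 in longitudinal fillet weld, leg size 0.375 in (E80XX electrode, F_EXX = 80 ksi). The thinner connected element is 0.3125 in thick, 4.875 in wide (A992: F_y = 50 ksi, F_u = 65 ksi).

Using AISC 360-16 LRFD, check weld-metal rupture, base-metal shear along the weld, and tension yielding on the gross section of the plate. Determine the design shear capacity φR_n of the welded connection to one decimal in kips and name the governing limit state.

53.1 kips (base-metal shear governs)

Weld metal: throat = 0.707×0.375 = 0.26513 in, L = 5.8125 in. φR_n = 0.75 × 0.6 × 80 × 0.26513 × 5.8125 = 55.5 kips.
Base metal shear (0.3125 in plate): yield φR_n = 1.0×0.6×50×0.3125×5.8125 = 54.5 kips; rupture φR_n = 0.75×0.6×65×0.3125×5.8125 = 53.1 kips; take 53.1 kips (rupture).
Tension yield (gross): A_g = 4.875×0.3125 = 1.5234 in². φR_n = 0.90 × 50 × 1.5234 = 68.6 kips.
Governing: min(55.5, 53.1, 68.6) = 53.1 kips → base-metal shear.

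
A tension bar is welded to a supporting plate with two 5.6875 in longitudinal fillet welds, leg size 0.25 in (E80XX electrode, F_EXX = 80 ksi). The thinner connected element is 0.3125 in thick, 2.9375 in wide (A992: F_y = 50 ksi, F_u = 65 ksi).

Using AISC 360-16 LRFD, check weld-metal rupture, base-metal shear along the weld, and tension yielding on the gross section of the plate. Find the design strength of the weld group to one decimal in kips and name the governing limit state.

41.3 kips (gross-section yield governs)

Weld metal: throat = 0.707×0.25 = 0.17675 in, L = 2×5.6875 = 11.375 in. φR_n = 0.75 × 0.6 × 80 × 0.17675 × 11.375 = 72.4 kips.
Base metal shear (0.3125 in plate): yield φR_n = 1.0×0.6×50×0.3125×11.375 = 106.6 kips; rupture φR_n = 0.75×0.6×65×0.3125×11.375 = 104.0 kips; take 104.0 kips (rupture).
Tension yield (gross): A_g = 2.9375×0.3125 = 0.91797 in². φR_n = 0.90 × 50 × 0.91797 = 41.3 kips.
Governing: min(72.4, 104.0, 41.3) = 41.3 kips → gross-section yield.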